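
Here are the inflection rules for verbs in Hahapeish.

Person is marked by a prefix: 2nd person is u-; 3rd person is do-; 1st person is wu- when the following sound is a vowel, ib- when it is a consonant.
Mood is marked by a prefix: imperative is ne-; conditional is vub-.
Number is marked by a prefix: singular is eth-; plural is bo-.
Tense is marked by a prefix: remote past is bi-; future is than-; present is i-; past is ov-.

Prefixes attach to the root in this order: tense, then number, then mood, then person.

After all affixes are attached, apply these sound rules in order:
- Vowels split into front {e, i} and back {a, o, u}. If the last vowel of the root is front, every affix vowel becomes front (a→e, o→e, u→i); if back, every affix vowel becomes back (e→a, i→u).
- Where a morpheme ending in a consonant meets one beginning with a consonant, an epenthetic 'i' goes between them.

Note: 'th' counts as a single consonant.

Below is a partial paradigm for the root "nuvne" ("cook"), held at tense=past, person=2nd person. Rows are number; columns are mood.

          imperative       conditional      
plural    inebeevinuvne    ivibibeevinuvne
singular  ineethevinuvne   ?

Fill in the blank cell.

Attach tense past ov- → ovnuvne.
Attach number singular eth- → ethovnuvne.
Attach mood conditional vub- → vubethovnuvne.
Attach person 2nd person u- → uvubethovnuvne.
Apply vowel harmony: uvubethovnuvne → ivibethevnuvne.
Apply epenthesis: ivibethevnuvne → ivibethevinuvne.

ivibethevinuvne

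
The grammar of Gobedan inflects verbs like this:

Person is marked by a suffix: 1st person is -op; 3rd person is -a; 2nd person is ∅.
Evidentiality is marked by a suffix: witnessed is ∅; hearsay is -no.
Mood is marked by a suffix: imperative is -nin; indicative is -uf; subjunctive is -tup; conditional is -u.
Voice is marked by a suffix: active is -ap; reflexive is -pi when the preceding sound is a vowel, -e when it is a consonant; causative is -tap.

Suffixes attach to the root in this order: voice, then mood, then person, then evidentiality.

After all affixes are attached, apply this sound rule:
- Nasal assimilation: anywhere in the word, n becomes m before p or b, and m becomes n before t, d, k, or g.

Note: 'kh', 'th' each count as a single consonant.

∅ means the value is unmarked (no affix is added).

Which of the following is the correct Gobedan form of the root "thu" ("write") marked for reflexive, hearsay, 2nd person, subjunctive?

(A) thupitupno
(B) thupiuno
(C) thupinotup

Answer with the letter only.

Attach voice reflexive -pi (after vowel 'u') → thupi.
Attach mood subjunctive -tup → thupitup.
person = 2nd person: zero marking, form stays thupitup.
Attach evidentiality hearsay -no → thupitupno.
Nasal assimilation: no change.
So the correct form is thupitupno, option (A).
(C) thupinotup is wrong: it has the affixes in the wrong order.
(B) thupiuno is wrong: it uses conditional instead of subjunctive for mood.

A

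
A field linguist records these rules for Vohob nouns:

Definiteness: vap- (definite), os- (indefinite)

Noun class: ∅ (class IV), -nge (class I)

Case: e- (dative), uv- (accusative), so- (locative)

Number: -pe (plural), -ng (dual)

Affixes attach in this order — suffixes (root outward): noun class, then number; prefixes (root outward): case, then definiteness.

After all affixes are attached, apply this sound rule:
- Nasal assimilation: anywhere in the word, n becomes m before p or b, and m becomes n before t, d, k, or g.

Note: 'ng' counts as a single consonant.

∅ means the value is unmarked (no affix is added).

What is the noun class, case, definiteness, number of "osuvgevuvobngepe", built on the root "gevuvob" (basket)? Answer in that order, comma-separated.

Segment: os-uv-gevuvob-nge-pe.
noun class: -nge → class I.
case: uv- → accusative.
definiteness: os- → indefinite.
number: -pe → plural.

class I, accusative, indefinite, plural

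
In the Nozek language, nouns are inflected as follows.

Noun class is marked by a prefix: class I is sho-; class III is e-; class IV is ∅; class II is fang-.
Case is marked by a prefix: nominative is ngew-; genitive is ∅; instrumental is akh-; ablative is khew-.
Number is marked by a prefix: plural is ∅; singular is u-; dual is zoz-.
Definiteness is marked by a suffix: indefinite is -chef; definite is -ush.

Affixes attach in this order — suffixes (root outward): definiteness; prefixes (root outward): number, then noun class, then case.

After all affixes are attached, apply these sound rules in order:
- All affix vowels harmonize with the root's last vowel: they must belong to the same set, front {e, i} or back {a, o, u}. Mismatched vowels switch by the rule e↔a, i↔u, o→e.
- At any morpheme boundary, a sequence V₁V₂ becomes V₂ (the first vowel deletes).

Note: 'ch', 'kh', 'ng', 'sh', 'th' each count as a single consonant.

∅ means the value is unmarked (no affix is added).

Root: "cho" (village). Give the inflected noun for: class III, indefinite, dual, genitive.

Attach number dual zoz- → zozcho.
Attach noun class class III e- → ezozcho.
case = genitive: zero marking, form stays ezozcho.
Attach definiteness indefinite -chef → ezozchochef.
Apply vowel harmony: ezozchochef → azozchochaf.
Vowel deletion: no change.

azozchochaf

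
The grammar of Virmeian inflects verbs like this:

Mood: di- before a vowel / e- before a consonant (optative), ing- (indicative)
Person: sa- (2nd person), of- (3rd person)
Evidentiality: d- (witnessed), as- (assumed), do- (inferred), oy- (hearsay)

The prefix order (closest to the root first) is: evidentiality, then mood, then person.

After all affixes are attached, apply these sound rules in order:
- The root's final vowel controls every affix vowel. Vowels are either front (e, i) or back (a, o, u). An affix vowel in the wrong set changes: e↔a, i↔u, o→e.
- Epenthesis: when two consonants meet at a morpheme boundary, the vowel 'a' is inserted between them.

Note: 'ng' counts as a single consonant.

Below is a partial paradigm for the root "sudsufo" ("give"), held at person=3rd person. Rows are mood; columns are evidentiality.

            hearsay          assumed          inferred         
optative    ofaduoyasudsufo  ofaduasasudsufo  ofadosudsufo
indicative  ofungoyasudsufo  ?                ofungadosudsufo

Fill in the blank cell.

Attach evidentiality assumed as- → assudsufo.
Attach mood indicative ing- → ingassudsufo.
Attach person 3rd person of- → ofingassudsufo.
Apply vowel harmony: ofingassudsufo → ofungassudsufo.
Apply epenthesis: ofungassudsufo → ofungasasudsufo.

ofungasasudsufo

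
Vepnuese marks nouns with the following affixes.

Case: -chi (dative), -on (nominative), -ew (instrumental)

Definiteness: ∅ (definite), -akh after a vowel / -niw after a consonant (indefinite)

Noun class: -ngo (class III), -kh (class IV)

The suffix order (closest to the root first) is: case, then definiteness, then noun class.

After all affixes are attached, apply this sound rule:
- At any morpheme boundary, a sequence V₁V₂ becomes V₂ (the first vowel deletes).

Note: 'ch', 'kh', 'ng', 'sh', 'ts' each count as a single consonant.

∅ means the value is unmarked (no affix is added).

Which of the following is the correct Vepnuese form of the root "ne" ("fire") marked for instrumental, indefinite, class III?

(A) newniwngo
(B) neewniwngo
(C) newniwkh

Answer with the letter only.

A

Attach case instrumental -ew → neew.
Attach definiteness indefinite -niw (after consonant 'w') → neewniw.
Attach noun class class III -ngo → neewniwngo.
Apply vowel deletion: neewniwngo → newniwngo.
So the correct form is newniwngo, option (A).
(C) newniwkh is wrong: it uses class IV instead of class III for noun class.
(B) neewniwngo is wrong: it fails to apply the sound rule(s).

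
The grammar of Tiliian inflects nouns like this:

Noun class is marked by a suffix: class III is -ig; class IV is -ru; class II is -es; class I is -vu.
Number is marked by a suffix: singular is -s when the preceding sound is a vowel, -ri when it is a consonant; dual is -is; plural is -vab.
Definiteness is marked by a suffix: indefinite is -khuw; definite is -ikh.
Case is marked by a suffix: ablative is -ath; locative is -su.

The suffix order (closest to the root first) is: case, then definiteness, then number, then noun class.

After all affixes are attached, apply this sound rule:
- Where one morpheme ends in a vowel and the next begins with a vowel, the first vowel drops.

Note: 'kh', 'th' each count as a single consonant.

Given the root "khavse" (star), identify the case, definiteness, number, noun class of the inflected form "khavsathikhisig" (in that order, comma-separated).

ablative, definite, dual, class III

Segment: khavse-ath-ikh-is-ig.
case: -ath → ablative.
definiteness: -ikh → definite.
number: -is → dual.
noun class: -ig → class III.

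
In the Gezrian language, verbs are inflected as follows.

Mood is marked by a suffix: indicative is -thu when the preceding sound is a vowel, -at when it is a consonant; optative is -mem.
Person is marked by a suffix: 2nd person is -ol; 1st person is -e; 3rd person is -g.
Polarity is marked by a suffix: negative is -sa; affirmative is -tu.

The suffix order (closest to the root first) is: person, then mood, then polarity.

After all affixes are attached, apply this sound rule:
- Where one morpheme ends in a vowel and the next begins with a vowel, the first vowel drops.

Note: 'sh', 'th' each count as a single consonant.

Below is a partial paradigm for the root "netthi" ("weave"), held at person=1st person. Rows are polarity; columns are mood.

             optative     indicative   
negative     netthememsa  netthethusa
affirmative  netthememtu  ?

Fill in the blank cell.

Attach person 1st person -e → netthie.
Attach mood indicative -thu (after vowel 'e') → netthiethu.
Attach polarity affirmative -tu → netthiethutu.
Apply vowel deletion: netthiethutu → netthethutu.

netthethutu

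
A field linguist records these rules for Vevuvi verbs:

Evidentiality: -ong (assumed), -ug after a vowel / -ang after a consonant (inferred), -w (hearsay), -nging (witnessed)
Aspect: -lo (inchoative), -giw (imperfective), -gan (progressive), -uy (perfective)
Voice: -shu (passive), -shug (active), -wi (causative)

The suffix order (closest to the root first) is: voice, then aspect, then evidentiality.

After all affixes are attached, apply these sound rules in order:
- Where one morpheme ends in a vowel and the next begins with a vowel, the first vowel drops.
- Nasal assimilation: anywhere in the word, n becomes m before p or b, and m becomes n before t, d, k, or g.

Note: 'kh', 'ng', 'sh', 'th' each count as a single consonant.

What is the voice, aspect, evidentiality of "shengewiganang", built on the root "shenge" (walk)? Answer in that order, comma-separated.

Segment: shenge-wi-gan-ang.
voice: -wi → causative.
aspect: -gan → progressive.
evidentiality: -ug/ang → inferred.

causative, progressive, inferred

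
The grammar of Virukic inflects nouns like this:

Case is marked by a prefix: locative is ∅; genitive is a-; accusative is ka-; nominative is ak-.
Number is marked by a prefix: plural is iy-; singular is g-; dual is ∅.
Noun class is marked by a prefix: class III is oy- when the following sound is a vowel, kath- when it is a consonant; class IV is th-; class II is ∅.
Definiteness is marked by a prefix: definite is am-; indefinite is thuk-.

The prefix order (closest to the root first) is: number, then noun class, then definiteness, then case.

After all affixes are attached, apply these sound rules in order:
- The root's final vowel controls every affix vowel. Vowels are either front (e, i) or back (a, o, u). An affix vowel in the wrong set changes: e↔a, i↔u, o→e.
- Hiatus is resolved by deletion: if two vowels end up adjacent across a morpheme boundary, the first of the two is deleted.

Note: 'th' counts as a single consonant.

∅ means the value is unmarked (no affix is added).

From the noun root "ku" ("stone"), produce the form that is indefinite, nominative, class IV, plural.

akthukthuyku

Attach number plural iy- → iyku.
Attach noun class class IV th- → thiyku.
Attach definiteness indefinite thuk- → thukthiyku.
Attach case nominative ak- → akthukthiyku.
Apply vowel harmony: akthukthiyku → akthukthuyku.
Vowel deletion: no change.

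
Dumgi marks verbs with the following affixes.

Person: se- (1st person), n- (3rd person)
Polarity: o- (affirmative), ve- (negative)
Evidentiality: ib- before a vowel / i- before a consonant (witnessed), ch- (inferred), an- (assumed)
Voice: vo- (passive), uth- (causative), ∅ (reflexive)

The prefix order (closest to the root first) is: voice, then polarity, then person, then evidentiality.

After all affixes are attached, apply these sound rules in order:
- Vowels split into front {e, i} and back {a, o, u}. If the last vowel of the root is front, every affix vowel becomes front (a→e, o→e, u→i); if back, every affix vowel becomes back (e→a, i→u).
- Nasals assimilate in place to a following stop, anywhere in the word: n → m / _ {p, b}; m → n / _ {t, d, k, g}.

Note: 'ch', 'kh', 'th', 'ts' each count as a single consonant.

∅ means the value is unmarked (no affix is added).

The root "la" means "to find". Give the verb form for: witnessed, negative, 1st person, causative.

Attach voice causative uth- → uthla.
Attach polarity negative ve- → veuthla.
Attach person 1st person se- → seveuthla.
Attach evidentiality witnessed i- (before consonant 's') → iseveuthla.
Apply vowel harmony: iseveuthla → usavauthla.
Nasal assimilation: no change.

usavauthla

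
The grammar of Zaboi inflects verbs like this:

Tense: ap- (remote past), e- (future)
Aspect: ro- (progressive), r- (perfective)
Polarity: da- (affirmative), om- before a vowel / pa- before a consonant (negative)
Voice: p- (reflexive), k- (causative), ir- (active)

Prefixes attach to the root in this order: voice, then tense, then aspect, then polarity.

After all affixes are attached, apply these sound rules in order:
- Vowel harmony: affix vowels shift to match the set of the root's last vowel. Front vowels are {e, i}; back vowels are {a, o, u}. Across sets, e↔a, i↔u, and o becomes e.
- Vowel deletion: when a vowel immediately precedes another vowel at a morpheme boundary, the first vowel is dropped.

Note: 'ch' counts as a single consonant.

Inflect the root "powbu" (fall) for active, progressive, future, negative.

parurpowbu

Attach voice active ir- → irpowbu.
Attach tense future e- → eirpowbu.
Attach aspect progressive ro- → roeirpowbu.
Attach polarity negative pa- (before consonant 'r') → paroeirpowbu.
Apply vowel harmony: paroeirpowbu → paroaurpowbu.
Apply vowel deletion: paroaurpowbu → parurpowbu.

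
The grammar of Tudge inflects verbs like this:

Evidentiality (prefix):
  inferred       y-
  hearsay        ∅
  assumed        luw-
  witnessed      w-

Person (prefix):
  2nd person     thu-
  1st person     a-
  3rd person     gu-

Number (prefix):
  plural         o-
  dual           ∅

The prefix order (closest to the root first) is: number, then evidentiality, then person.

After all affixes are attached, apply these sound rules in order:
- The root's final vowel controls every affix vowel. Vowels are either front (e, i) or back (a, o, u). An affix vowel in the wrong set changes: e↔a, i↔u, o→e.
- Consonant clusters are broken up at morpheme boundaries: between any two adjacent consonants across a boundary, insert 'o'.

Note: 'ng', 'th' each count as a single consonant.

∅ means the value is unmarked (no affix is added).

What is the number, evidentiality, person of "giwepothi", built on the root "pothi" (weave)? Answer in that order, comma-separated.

plural, witnessed, 3rd person

Segment: gu-w-o-pothi.
number: o- → plural.
evidentiality: w- → witnessed.
person: gu- → 3rd person.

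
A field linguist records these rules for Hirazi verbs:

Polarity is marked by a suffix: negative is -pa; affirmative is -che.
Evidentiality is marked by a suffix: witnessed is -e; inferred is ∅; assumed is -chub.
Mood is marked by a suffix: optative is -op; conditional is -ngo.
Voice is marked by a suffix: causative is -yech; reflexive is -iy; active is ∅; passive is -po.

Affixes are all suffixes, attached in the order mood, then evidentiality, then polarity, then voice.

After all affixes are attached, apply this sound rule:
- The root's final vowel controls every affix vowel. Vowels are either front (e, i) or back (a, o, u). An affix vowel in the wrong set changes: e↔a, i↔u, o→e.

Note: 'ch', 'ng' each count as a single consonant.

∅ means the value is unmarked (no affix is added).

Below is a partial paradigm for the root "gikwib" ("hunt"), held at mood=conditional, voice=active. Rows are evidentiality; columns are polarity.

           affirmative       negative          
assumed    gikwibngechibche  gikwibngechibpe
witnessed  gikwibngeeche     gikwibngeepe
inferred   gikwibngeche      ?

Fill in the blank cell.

gikwibngepe

Attach mood conditional -ngo → gikwibngo.
evidentiality = inferred: zero marking, form stays gikwibngo.
Attach polarity negative -pa → gikwibngopa.
voice = active: zero marking, form stays gikwibngopa.
Apply vowel harmony: gikwibngopa → gikwibngepe.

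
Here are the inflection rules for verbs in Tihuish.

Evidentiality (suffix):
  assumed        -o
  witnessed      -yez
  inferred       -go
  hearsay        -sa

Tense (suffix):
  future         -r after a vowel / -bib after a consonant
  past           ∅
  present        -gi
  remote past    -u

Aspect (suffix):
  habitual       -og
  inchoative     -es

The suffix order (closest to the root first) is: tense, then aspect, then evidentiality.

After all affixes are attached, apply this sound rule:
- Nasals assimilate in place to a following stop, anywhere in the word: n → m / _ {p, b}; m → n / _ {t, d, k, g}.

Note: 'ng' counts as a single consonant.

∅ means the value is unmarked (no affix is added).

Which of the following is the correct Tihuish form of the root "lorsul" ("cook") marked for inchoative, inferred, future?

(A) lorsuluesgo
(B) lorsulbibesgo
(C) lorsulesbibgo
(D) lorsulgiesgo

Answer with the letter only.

Attach tense future -bib (after consonant 'l') → lorsulbib.
Attach aspect inchoative -es → lorsulbibes.
Attach evidentiality inferred -go → lorsulbibesgo.
Nasal assimilation: no change.
So the correct form is lorsulbibesgo, option (B).
(D) lorsulgiesgo is wrong: it uses present instead of future for tense.
(C) lorsulesbibgo is wrong: it has the affixes in the wrong order.
(A) lorsuluesgo is wrong: it uses remote past instead of future for tense.

B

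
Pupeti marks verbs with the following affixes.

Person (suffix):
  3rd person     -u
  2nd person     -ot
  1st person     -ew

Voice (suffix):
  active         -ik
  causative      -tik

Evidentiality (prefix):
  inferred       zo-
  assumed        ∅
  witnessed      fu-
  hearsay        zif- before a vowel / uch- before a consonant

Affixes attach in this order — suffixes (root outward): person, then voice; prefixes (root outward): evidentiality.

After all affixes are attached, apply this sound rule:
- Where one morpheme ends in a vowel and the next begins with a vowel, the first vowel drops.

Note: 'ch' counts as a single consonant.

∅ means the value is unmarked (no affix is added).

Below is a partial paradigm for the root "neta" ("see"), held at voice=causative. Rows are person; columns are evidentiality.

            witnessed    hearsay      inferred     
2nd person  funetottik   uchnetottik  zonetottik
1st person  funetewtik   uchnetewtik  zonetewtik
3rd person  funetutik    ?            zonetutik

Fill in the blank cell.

Attach person 3rd person -u → netau.
Attach voice causative -tik → netautik.
Attach evidentiality hearsay uch- (before consonant 'n') → uchnetautik.
Apply vowel deletion: uchnetautik → uchnetutik.

uchnetutik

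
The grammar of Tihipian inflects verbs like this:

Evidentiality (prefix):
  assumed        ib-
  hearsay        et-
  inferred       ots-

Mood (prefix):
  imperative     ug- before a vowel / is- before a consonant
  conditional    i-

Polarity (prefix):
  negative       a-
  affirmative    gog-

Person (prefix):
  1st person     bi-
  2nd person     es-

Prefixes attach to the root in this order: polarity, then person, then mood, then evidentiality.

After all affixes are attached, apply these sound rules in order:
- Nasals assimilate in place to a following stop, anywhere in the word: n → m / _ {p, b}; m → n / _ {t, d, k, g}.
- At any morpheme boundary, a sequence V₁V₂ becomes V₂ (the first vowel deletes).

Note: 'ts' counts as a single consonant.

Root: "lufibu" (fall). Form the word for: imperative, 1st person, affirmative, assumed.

ibisbigoglufibu

Attach polarity affirmative gog- → goglufibu.
Attach person 1st person bi- → bigoglufibu.
Attach mood imperative is- (before consonant 'b') → isbigoglufibu.
Attach evidentiality assumed ib- → ibisbigoglufibu.
Nasal assimilation: no change.
Vowel deletion: no change.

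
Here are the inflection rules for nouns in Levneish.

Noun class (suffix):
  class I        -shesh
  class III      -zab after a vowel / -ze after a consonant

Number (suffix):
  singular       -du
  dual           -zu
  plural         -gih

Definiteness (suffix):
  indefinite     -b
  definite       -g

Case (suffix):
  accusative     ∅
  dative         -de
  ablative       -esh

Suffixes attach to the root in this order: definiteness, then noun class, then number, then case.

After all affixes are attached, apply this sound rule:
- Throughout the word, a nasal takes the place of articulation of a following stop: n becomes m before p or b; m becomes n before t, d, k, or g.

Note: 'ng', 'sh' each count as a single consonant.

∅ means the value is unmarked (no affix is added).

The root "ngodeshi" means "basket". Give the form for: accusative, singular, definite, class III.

ngodeshigzedu

Attach definiteness definite -g → ngodeshig.
Attach noun class class III -ze (after consonant 'g') → ngodeshigze.
Attach number singular -du → ngodeshigzedu.
case = accusative: zero marking, form stays ngodeshigzedu.
Nasal assimilation: no change.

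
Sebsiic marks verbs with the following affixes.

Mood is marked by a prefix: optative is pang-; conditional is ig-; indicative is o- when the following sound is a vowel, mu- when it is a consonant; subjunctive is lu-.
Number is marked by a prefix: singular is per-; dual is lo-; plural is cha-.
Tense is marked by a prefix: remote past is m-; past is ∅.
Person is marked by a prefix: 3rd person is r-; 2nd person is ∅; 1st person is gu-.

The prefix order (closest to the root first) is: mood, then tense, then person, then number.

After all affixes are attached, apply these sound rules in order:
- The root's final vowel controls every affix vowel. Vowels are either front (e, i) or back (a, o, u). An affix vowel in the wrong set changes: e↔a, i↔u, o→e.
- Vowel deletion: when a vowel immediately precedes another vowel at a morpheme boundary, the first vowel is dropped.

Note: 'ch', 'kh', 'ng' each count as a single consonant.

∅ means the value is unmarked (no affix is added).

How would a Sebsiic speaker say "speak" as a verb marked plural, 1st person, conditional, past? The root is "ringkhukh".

Attach mood conditional ig- → igringkhukh.
tense = past: zero marking, form stays igringkhukh.
Attach person 1st person gu- → guigringkhukh.
Attach number plural cha- → chaguigringkhukh.
Apply vowel harmony: chaguigringkhukh → chaguugringkhukh.
Apply vowel deletion: chaguugringkhukh → chagugringkhukh.

chagugringkhukh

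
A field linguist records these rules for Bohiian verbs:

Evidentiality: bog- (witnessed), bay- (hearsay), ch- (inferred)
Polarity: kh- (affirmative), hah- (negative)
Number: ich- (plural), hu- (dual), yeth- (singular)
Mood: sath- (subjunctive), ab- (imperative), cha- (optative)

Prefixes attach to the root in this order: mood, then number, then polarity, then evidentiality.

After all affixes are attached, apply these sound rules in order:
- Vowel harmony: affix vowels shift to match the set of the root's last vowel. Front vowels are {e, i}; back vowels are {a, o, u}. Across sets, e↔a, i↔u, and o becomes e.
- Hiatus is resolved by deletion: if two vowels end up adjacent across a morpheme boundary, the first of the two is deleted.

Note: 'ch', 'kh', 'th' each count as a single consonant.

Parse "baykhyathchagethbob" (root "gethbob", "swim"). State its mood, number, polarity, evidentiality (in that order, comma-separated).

optative, singular, affirmative, hearsay

Segment: bay-kh-yeth-cha-gethbob.
mood: cha- → optative.
number: yeth- → singular.
polarity: kh- → affirmative.
evidentiality: bay- → hearsay.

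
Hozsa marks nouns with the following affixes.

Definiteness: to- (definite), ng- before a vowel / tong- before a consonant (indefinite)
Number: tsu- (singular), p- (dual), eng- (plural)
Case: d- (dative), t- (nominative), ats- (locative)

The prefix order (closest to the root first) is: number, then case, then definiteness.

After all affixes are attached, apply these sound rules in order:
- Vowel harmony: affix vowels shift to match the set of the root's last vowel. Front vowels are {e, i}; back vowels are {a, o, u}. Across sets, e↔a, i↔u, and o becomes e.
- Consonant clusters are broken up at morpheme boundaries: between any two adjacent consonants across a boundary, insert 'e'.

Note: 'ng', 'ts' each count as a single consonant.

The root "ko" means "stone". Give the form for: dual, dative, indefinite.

tongedepeko

Attach number dual p- → pko.
Attach case dative d- → dpko.
Attach definiteness indefinite tong- (before consonant 'd') → tongdpko.
Vowel harmony: no change.
Apply epenthesis: tongdpko → tongedepeko.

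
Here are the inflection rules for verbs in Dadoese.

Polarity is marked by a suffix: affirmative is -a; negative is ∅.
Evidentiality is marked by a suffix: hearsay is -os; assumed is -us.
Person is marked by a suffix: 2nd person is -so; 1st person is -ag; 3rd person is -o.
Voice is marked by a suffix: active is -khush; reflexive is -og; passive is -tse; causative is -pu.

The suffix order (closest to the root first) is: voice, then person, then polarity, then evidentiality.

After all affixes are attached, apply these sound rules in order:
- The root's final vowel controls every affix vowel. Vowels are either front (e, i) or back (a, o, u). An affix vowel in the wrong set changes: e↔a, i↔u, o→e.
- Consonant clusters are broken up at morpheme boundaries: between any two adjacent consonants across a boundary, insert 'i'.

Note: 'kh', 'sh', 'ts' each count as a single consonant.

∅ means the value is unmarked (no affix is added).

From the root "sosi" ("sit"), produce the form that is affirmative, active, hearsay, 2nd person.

sosikhishiseees

Attach voice active -khush → sosikhush.
Attach person 2nd person -so → sosikhushso.
Attach polarity affirmative -a → sosikhushsoa.
Attach evidentiality hearsay -os → sosikhushsoaos.
Apply vowel harmony: sosikhushsoaos → sosikhishseees.
Apply epenthesis: sosikhishseees → sosikhishiseees.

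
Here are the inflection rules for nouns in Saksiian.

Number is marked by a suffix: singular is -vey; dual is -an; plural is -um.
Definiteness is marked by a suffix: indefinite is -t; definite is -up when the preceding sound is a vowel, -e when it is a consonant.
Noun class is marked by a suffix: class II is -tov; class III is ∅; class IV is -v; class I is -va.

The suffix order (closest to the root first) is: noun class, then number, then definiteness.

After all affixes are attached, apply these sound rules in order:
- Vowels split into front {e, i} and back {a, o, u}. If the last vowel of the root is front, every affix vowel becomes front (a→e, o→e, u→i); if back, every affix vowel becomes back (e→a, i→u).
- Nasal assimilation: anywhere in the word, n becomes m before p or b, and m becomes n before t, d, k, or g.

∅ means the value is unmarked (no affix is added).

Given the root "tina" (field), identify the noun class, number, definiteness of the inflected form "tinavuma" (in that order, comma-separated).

Segment: tina-v-um-e.
noun class: -v → class IV.
number: -um → plural.
definiteness: -up/e → definite.

class IV, plural, definite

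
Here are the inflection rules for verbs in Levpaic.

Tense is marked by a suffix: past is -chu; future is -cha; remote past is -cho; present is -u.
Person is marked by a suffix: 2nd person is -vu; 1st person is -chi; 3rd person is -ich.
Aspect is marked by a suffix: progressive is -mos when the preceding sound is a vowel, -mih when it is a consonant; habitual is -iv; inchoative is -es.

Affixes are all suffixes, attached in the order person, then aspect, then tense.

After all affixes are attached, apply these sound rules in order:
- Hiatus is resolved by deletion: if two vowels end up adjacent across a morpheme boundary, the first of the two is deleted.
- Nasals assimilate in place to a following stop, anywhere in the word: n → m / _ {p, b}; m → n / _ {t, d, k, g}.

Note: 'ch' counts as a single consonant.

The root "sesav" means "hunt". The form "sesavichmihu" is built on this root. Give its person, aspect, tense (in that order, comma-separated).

Segment: sesav-ich-mih-u.
person: -ich → 3rd person.
aspect: -mos/mih → progressive.
tense: -u → present.

3rd person, progressive, present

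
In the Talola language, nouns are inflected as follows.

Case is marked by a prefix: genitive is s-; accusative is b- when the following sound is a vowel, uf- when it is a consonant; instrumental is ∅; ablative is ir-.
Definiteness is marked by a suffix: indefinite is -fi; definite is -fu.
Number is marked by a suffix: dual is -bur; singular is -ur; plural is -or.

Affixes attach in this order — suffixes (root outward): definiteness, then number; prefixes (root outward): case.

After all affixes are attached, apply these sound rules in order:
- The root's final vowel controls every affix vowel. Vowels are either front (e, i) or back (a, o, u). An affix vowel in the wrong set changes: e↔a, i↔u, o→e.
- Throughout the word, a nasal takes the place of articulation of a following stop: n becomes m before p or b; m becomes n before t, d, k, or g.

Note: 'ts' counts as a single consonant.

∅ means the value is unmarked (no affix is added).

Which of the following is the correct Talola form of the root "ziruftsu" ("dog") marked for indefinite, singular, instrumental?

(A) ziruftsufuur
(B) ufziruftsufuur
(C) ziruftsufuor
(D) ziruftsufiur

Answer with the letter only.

Attach definiteness indefinite -fi → ziruftsufi.
case = instrumental: zero marking, form stays ziruftsufi.
Attach number singular -ur → ziruftsufiur.
Apply vowel harmony: ziruftsufiur → ziruftsufuur.
Nasal assimilation: no change.
So the correct form is ziruftsufuur, option (A).
(B) ufziruftsufuur is wrong: it uses accusative instead of instrumental for case.
(D) ziruftsufiur is wrong: it fails to apply the sound rule(s).
(C) ziruftsufuor is wrong: it uses plural instead of singular for number.

A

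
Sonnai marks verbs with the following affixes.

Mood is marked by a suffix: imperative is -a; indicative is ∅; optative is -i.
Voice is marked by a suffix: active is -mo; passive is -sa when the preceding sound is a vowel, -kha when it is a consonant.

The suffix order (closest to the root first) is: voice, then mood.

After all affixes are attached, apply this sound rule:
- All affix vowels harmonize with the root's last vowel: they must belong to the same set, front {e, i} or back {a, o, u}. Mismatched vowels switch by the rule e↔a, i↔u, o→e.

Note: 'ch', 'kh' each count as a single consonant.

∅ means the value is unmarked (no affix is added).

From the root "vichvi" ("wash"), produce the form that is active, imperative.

Attach voice active -mo → vichvimo.
Attach mood imperative -a → vichvimoa.
Apply vowel harmony: vichvimoa → vichvimee.

vichvimee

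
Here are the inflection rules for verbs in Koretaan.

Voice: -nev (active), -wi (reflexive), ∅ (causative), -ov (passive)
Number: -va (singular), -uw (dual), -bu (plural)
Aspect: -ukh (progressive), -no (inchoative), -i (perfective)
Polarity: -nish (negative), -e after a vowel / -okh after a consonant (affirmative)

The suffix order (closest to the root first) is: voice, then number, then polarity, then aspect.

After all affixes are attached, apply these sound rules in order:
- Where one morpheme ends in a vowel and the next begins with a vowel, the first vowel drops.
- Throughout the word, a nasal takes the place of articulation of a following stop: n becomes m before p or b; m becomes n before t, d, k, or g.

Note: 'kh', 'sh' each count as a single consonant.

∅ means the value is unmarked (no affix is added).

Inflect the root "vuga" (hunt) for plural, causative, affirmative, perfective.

voice = causative: zero marking, form stays vuga.
Attach number plural -bu → vugabu.
Attach polarity affirmative -e (after vowel 'u') → vugabue.
Attach aspect perfective -i → vugabuei.
Apply vowel deletion: vugabuei → vugabi.
Nasal assimilation: no change.

vugabi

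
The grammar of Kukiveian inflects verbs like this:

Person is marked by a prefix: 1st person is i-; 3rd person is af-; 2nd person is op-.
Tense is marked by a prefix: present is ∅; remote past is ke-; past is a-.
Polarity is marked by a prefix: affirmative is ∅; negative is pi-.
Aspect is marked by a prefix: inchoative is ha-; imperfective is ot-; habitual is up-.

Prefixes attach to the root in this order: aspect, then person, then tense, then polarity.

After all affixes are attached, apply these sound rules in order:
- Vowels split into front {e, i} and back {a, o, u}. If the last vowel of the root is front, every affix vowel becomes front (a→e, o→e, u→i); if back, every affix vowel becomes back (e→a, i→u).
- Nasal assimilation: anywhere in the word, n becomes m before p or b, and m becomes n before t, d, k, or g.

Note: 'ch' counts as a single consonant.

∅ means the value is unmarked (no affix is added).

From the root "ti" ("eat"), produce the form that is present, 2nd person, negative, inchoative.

Attach aspect inchoative ha- → hati.
Attach person 2nd person op- → ophati.
tense = present: zero marking, form stays ophati.
Attach polarity negative pi- → piophati.
Apply vowel harmony: piophati → piepheti.
Nasal assimilation: no change.

piepheti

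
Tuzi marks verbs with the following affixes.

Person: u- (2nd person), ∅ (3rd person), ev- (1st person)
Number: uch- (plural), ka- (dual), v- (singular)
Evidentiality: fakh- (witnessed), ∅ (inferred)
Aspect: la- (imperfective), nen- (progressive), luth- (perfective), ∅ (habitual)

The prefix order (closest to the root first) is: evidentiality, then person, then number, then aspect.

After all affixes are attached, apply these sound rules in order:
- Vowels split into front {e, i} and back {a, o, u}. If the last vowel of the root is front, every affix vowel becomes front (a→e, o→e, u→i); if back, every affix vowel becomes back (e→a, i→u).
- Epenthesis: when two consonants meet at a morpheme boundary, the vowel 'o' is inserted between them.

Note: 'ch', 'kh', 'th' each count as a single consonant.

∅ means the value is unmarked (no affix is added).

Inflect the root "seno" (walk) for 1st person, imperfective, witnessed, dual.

Attach evidentiality witnessed fakh- → fakhseno.
Attach person 1st person ev- → evfakhseno.
Attach number dual ka- → kaevfakhseno.
Attach aspect imperfective la- → lakaevfakhseno.
Apply vowel harmony: lakaevfakhseno → lakaavfakhseno.
Apply epenthesis: lakaavfakhseno → lakaavofakhoseno.

lakaavofakhoseno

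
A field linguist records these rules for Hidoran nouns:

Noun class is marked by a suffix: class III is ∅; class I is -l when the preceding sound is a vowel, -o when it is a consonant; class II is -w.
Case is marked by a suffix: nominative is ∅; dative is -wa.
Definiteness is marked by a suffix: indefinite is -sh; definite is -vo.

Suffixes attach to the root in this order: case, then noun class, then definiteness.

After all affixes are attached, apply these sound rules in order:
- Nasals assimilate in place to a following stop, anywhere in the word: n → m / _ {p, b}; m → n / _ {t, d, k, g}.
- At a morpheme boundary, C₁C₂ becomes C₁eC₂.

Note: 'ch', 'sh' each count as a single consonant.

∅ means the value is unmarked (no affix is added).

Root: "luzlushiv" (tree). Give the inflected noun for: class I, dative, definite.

luzlushivewalevo

Attach case dative -wa → luzlushivwa.
Attach noun class class I -l (after vowel 'a') → luzlushivwal.
Attach definiteness definite -vo → luzlushivwalvo.
Nasal assimilation: no change.
Apply epenthesis: luzlushivwalvo → luzlushivewalevo.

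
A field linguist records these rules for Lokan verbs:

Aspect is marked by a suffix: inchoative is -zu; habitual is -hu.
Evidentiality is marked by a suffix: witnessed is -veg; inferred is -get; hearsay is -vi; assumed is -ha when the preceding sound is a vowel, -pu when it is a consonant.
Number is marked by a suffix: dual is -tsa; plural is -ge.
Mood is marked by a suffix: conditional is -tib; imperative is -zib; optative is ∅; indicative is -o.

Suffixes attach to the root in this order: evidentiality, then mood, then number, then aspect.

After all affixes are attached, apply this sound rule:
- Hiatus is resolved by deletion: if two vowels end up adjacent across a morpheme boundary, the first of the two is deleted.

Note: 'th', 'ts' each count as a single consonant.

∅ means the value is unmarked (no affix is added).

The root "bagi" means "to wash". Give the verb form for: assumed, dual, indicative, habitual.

Attach evidentiality assumed -ha (after vowel 'i') → bagiha.
Attach mood indicative -o → bagihao.
Attach number dual -tsa → bagihaotsa.
Attach aspect habitual -hu → bagihaotsahu.
Apply vowel deletion: bagihaotsahu → bagihotsahu.

bagihotsahu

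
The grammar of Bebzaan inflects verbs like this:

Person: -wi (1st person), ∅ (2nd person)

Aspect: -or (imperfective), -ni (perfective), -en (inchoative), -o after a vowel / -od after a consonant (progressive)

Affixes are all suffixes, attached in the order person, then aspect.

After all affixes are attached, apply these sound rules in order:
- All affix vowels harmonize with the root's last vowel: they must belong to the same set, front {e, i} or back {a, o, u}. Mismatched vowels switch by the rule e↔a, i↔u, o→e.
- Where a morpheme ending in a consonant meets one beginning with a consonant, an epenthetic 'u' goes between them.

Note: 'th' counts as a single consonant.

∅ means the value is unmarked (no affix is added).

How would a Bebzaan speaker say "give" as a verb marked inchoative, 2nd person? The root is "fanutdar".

person = 2nd person: zero marking, form stays fanutdar.
Attach aspect inchoative -en → fanutdaren.
Apply vowel harmony: fanutdaren → fanutdaran.
Epenthesis: no change.

fanutdaran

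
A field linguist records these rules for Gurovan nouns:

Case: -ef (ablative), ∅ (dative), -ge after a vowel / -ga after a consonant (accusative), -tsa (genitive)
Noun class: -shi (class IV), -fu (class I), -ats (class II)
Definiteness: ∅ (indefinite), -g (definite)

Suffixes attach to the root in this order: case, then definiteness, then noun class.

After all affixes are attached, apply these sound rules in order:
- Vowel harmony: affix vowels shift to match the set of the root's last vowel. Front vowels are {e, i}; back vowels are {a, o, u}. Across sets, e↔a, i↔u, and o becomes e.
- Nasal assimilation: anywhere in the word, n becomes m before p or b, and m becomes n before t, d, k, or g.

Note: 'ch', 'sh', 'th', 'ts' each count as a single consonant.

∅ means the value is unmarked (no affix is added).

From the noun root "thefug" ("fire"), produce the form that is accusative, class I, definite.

thefuggagfu

Attach case accusative -ga (after consonant 'g') → thefugga.
Attach definiteness definite -g → thefuggag.
Attach noun class class I -fu → thefuggagfu.
Vowel harmony: no change.
Nasal assimilation: no change.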